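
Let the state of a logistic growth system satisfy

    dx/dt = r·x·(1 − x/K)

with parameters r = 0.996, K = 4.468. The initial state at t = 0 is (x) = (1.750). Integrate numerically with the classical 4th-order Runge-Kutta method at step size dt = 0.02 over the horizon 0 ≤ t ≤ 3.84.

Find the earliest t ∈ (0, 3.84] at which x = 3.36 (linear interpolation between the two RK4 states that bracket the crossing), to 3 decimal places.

t=0.000: state=(1.750)
step 1 (dt=0.02): k1=(1.060), k2=(1.063), k3=(1.063), k4=(1.065); state += dt/6·(k1+2k2+2k3+k4)
t=0.020: state=(1.771)
t=0.040: state=(1.793)
t=0.060: state=(1.814)
continuing one RK4 step at a time; state shown every 10 steps (Δt=0.2):
t=0.200: state=(1.966)
t=0.400: state=(2.187)
t=0.600: state=(2.409)
t=0.800: state=(2.628)
t=1.000: state=(2.839)
t=1.200: state=(3.039)
t=1.400: state=(3.226)
t=1.540: state=(3.347)
next step: t=1.560: state=(3.363) — x has crossed 3.36
linear interpolation between t=1.540 (3.34676) and t=1.560 (3.36341) → t≈1.556

t = 1.556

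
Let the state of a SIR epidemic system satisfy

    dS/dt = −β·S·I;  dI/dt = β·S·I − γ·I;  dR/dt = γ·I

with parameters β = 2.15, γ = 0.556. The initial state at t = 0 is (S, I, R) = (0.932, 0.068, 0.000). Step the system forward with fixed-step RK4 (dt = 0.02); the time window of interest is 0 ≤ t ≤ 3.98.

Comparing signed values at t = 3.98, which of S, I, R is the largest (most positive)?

largest component: R

t=0.000: state=(0.932, 0.068, 0.000)
step 1 (dt=0.02): k1=(-0.136, 0.098, 0.038), k2=(-0.138, 0.100, 0.038), k3=(-0.138, 0.100, 0.038), k4=(-0.140, 0.101, 0.039); state += dt/6·(k1+2k2+2k3+k4)
t=0.020: state=(0.929, 0.070, 0.001)
t=0.040: state=(0.926, 0.072, 0.002)
t=0.060: state=(0.923, 0.074, 0.002)
continuing one RK4 step at a time; state shown every 10 steps (Δt=0.2):
t=0.200: state=(0.901, 0.090, 0.009)
t=0.400: state=(0.862, 0.118, 0.020)
t=0.600: state=(0.813, 0.151, 0.035)
t=0.800: state=(0.756, 0.190, 0.054)
t=1.000: state=(0.690, 0.232, 0.078)
t=1.200: state=(0.619, 0.275, 0.106)
t=1.400: state=(0.545, 0.316, 0.139)
t=1.600: state=(0.472, 0.352, 0.176)
t=1.800: state=(0.403, 0.380, 0.217)
t=2.000: state=(0.341, 0.399, 0.260)
t=2.200: state=(0.286, 0.408, 0.305)
t=2.400: state=(0.240, 0.409, 0.351)
t=2.600: state=(0.202, 0.402, 0.396)
t=2.800: state=(0.170, 0.390, 0.440)
t=3.000: state=(0.144, 0.373, 0.482)
t=3.200: state=(0.123, 0.354, 0.523)
t=3.400: state=(0.106, 0.333, 0.561)
t=3.600: state=(0.093, 0.311, 0.597)
t=3.800: state=(0.082, 0.288, 0.630)
t=3.980: state=(0.073, 0.269, 0.658)
compare at T: S=0.073, I=0.269, R=0.658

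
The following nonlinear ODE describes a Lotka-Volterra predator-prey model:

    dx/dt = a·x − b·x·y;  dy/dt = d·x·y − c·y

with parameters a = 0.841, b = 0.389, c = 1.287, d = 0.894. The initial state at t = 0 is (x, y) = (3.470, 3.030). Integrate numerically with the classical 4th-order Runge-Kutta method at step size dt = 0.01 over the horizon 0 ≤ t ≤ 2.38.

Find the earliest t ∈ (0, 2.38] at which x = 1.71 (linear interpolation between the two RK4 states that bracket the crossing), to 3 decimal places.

t = 0.662

t=0.000: state=(3.470, 3.030)
step 1 (dt=0.01): k1=(-1.172, 5.500), k2=(-1.207, 5.534), k3=(-1.207, 5.534), k4=(-1.242, 5.567); state += dt/6·(k1+2k2+2k3+k4)
t=0.010: state=(3.458, 3.085)
t=0.020: state=(3.445, 3.141)
t=0.030: state=(3.432, 3.198)
continuing one RK4 step at a time; state shown every 10 steps (Δt=0.1):
t=0.100: state=(3.318, 3.610)
t=0.200: state=(3.099, 4.231)
t=0.300: state=(2.825, 4.849)
t=0.400: state=(2.516, 5.414)
t=0.500: state=(2.196, 5.876)
t=0.600: state=(1.888, 6.200)
t=0.660: state=(1.715, 6.321)
next step: t=0.670: state=(1.688, 6.336) — x has crossed 1.71
linear interpolation between t=0.660 (1.71541) and t=0.670 (1.68783) → t≈0.662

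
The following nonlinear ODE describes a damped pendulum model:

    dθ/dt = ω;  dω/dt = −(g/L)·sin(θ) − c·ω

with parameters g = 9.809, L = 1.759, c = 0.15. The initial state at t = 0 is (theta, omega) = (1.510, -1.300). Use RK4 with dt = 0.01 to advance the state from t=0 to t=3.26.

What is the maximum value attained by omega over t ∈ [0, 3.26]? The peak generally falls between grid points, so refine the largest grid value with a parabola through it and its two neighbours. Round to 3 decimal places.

max omega = 2.977

t=0.000: state=(1.510, -1.300)
step 1 (dt=0.01): k1=(-1.300, -5.371), k2=(-1.327, -5.365), k3=(-1.327, -5.365), k4=(-1.354, -5.358); state += dt/6·(k1+2k2+2k3+k4)
t=0.010: state=(1.497, -1.354)
t=0.020: state=(1.483, -1.407)
t=0.030: state=(1.469, -1.461)
continuing one RK4 step at a time; state shown every 20 steps (Δt=0.2):
t=0.200: state=(1.145, -2.326)
t=0.400: state=(0.596, -3.095)
t=0.600: state=(-0.054, -3.294)
t=0.800: state=(-0.674, -2.802)
t=1.000: state=(-1.144, -1.849)
t=1.200: state=(-1.404, -0.740)
t=1.400: state=(-1.440, 0.371)
t=1.600: state=(-1.259, 1.434)
t=1.800: state=(-0.876, 2.356)
t=2.000: state=(-0.340, 2.914)
t=2.200: state=(0.249, 2.875)
t=2.400: state=(0.770, 2.249)
t=2.600: state=(1.126, 1.284)
t=2.800: state=(1.277, 0.215)
t=3.000: state=(1.213, -0.838)
t=3.200: state=(0.948, -1.787)
t=3.260: state=(0.833, -2.030)
largest grid value and its neighbours: omega(2.080)=2.97659, omega(2.090)=2.97710, omega(2.100)=2.97595
parabola through these three points peaks at t≈2.088 with omega≈2.97713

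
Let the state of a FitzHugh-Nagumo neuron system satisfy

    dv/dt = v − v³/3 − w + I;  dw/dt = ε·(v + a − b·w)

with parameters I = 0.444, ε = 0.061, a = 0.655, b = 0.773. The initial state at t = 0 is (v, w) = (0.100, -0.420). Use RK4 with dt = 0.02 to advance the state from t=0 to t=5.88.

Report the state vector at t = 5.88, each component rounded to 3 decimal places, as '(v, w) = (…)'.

t=0.000: state=(0.100, -0.420)
step 1 (dt=0.02): k1=(0.964, 0.066), k2=(0.973, 0.066), k3=(0.973, 0.066), k4=(0.982, 0.067); state += dt/6·(k1+2k2+2k3+k4)
t=0.020: state=(0.119, -0.419)
t=0.040: state=(0.139, -0.417)
t=0.060: state=(0.159, -0.416)
continuing one RK4 step at a time; state shown every 10 steps (Δt=0.2):
t=0.200: state=(0.311, -0.406)
t=0.400: state=(0.560, -0.389)
t=0.600: state=(0.841, -0.369)
t=0.800: state=(1.133, -0.345)
t=1.000: state=(1.404, -0.319)
t=1.200: state=(1.622, -0.289)
t=1.400: state=(1.776, -0.258)
t=1.600: state=(1.871, -0.225)
t=1.800: state=(1.924, -0.192)
t=2.000: state=(1.950, -0.159)
t=2.200: state=(1.960, -0.126)
t=2.400: state=(1.960, -0.093)
t=2.600: state=(1.955, -0.060)
t=2.800: state=(1.948, -0.028)
t=3.000: state=(1.938, 0.004)
t=3.200: state=(1.928, 0.035)
t=3.400: state=(1.917, 0.066)
t=3.600: state=(1.906, 0.097)
t=3.800: state=(1.895, 0.127)
t=4.000: state=(1.884, 0.157)
t=4.200: state=(1.872, 0.186)
t=4.400: state=(1.861, 0.215)
t=4.600: state=(1.849, 0.243)
t=4.800: state=(1.838, 0.271)
t=5.000: state=(1.826, 0.299)
t=5.200: state=(1.814, 0.326)
t=5.400: state=(1.803, 0.353)
t=5.600: state=(1.791, 0.380)
t=5.800: state=(1.779, 0.406)
t=5.880: state=(1.774, 0.416)

(v, w) = (1.774, 0.416)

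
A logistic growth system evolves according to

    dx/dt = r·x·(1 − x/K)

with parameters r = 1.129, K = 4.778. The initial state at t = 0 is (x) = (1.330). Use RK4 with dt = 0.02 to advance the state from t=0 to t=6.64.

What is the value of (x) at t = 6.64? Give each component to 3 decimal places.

t=0.000: state=(1.330)
step 1 (dt=0.02): k1=(1.084), k2=(1.089), k3=(1.089), k4=(1.094); state += dt/6·(k1+2k2+2k3+k4)
t=0.020: state=(1.352)
t=0.040: state=(1.374)
t=0.060: state=(1.396)
continuing one RK4 step at a time; state shown every 25 steps (Δt=0.5):
t=0.500: state=(1.931)
t=1.000: state=(2.599)
t=1.500: state=(3.236)
t=2.000: state=(3.759)
t=2.500: state=(4.140)
t=3.000: state=(4.393)
t=3.500: state=(4.551)
t=4.000: state=(4.646)
t=4.500: state=(4.702)
t=5.000: state=(4.735)
t=5.500: state=(4.753)
t=6.000: state=(4.764)
t=6.500: state=(4.770)
t=6.640: state=(4.771)

(x) = (4.771)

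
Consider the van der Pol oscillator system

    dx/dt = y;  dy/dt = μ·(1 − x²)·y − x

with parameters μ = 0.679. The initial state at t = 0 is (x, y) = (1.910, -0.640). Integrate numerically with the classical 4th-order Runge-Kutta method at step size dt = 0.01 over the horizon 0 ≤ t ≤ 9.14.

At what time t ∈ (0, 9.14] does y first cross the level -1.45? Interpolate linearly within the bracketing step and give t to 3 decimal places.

t = 1.057

t=0.000: state=(1.910, -0.640)
step 1 (dt=0.01): k1=(-0.640, -0.759), k2=(-0.644, -0.755), k3=(-0.644, -0.755), k4=(-0.648, -0.750); state += dt/6·(k1+2k2+2k3+k4)
t=0.010: state=(1.904, -0.648)
t=0.020: state=(1.897, -0.655)
t=0.030: state=(1.890, -0.662)
continuing one RK4 step at a time; state shown every 50 steps (Δt=0.5):
t=0.500: state=(1.506, -0.971)
t=1.000: state=(0.924, -1.388)
t=1.050: state=(0.854, -1.442)
next step: t=1.060: state=(0.839, -1.454) — y has crossed -1.45
linear interpolation between t=1.050 (-1.44228) and t=1.060 (-1.45353) → t≈1.057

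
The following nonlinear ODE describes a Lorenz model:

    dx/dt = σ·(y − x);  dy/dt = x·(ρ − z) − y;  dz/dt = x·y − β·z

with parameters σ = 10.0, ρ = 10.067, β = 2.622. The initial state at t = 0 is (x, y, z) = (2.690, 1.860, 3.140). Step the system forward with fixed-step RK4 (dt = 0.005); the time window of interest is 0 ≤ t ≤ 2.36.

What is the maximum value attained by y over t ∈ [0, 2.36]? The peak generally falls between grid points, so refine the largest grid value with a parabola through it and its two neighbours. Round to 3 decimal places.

max y = 8.407

t=0.000: state=(2.690, 1.860, 3.140)
step 1 (dt=0.005): k1=(-8.300, 16.774, -3.230), k2=(-7.673, 16.610, -3.135), k3=(-7.693, 16.620, -3.134), k4=(-7.084, 16.466, -3.040); state += dt/6·(k1+2k2+2k3+k4)
t=0.005: state=(2.652, 1.943, 3.124)
t=0.010: state=(2.619, 2.025, 3.110)
t=0.015: state=(2.592, 2.105, 3.096)
continuing one RK4 step at a time; state shown every 20 steps (Δt=0.1):
t=0.100: state=(2.741, 3.416, 3.028)
t=0.200: state=(3.798, 5.182, 3.568)
t=0.300: state=(5.409, 7.173, 5.292)
t=0.400: state=(7.057, 8.392, 8.491)
t=0.500: state=(7.666, 7.408, 11.868)
t=0.600: state=(6.593, 4.897, 13.044)
t=0.700: state=(4.771, 3.040, 11.957)
t=0.800: state=(3.378, 2.361, 10.120)
t=0.900: state=(2.714, 2.369, 8.395)
t=1.000: state=(2.617, 2.741, 7.044)
t=1.100: state=(2.923, 3.400, 6.161)
t=1.200: state=(3.556, 4.340, 5.843)
t=1.300: state=(4.466, 5.480, 6.241)
t=1.400: state=(5.503, 6.501, 7.473)
t=1.500: state=(6.306, 6.828, 9.293)
t=1.600: state=(6.425, 6.125, 10.852)
t=1.700: state=(5.783, 4.885, 11.318)
t=1.800: state=(4.827, 3.903, 10.728)
t=1.900: state=(4.056, 3.469, 9.661)
t=2.000: state=(3.672, 3.486, 8.591)
t=2.100: state=(3.663, 3.819, 7.774)
t=2.200: state=(3.957, 4.375, 7.349)
t=2.300: state=(4.467, 5.051, 7.405)
t=2.360: state=(4.830, 5.443, 7.685)
largest grid value and its neighbours: y(0.405)=8.40262, y(0.410)=8.40700, y(0.415)=8.40507
parabola through these three points peaks at t≈0.411 with y≈8.40712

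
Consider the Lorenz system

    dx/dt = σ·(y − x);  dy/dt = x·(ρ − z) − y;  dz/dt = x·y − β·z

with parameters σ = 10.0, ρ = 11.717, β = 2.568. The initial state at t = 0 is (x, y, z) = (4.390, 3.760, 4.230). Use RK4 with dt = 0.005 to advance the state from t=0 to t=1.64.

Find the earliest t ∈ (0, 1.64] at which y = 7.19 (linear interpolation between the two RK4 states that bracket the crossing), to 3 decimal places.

t = 0.131

t=0.000: state=(4.390, 3.760, 4.230)
step 1 (dt=0.005): k1=(-6.300, 29.108, 5.644), k2=(-5.415, 28.856, 5.867), k3=(-5.443, 28.870, 5.871), k4=(-4.584, 28.632, 6.096); state += dt/6·(k1+2k2+2k3+k4)
t=0.005: state=(4.363, 3.904, 4.259)
t=0.010: state=(4.344, 4.046, 4.291)
t=0.015: state=(4.333, 4.187, 4.325)
continuing one RK4 step at a time; state shown every 20 steps (Δt=0.1):
t=0.100: state=(4.987, 6.420, 5.354)
t=0.130: state=(5.460, 7.164, 5.982)
next step: t=0.135: state=(5.546, 7.284, 6.104) — y has crossed 7.19
linear interpolation between t=0.130 (7.16417) and t=0.135 (7.28418) → t≈0.131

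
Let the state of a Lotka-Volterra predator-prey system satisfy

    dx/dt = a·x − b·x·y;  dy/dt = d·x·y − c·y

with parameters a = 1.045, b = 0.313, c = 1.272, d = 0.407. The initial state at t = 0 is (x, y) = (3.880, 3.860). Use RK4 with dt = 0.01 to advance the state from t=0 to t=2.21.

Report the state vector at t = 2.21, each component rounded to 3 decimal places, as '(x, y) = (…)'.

t=0.000: state=(3.880, 3.860)
step 1 (dt=0.01): k1=(-0.633, 1.186), k2=(-0.640, 1.182), k3=(-0.640, 1.182), k4=(-0.646, 1.179); state += dt/6·(k1+2k2+2k3+k4)
t=0.010: state=(3.874, 3.872)
t=0.020: state=(3.867, 3.884)
t=0.030: state=(3.860, 3.895)
continuing one RK4 step at a time; state shown every 10 steps (Δt=0.1):
t=0.100: state=(3.810, 3.975)
t=0.200: state=(3.729, 4.081)
t=0.300: state=(3.638, 4.175)
t=0.400: state=(3.539, 4.254)
t=0.500: state=(3.436, 4.317)
t=0.600: state=(3.330, 4.363)
t=0.700: state=(3.223, 4.390)
t=0.800: state=(3.118, 4.398)
t=0.900: state=(3.017, 4.387)
t=1.000: state=(2.921, 4.359)
t=1.100: state=(2.831, 4.315)
t=1.200: state=(2.748, 4.256)
t=1.300: state=(2.673, 4.185)
t=1.400: state=(2.606, 4.103)
t=1.500: state=(2.548, 4.012)
t=1.600: state=(2.499, 3.915)
t=1.700: state=(2.458, 3.813)
t=1.800: state=(2.426, 3.709)
t=1.900: state=(2.402, 3.603)
t=2.000: state=(2.386, 3.497)
t=2.100: state=(2.378, 3.393)
t=2.200: state=(2.378, 3.291)
t=2.210: state=(2.378, 3.281)

(x, y) = (2.378, 3.281)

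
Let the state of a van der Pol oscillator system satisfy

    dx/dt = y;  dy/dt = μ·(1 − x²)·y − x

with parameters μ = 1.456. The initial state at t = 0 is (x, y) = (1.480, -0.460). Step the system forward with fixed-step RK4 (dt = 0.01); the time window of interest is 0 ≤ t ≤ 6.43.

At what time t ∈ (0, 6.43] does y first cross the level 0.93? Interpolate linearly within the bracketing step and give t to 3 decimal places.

t = 4.145

t=0.000: state=(1.480, -0.460)
step 1 (dt=0.01): k1=(-0.460, -0.683), k2=(-0.463, -0.679), k3=(-0.463, -0.679), k4=(-0.467, -0.676); state += dt/6·(k1+2k2+2k3+k4)
t=0.010: state=(1.475, -0.467)
t=0.020: state=(1.471, -0.474)
t=0.030: state=(1.466, -0.480)
continuing one RK4 step at a time; state shown every 25 steps (Δt=0.25):
t=0.250: state=(1.345, -0.618)
t=0.500: state=(1.170, -0.785)
t=0.750: state=(0.948, -1.010)
t=1.000: state=(0.655, -1.362)
t=1.250: state=(0.248, -1.941)
t=1.500: state=(-0.338, -2.761)
t=1.750: state=(-1.094, -3.068)
t=2.000: state=(-1.725, -1.772)
t=2.250: state=(-1.979, -0.401)
t=2.500: state=(-1.995, 0.169)
t=2.750: state=(-1.924, 0.367)
t=3.000: state=(-1.821, 0.456)
t=3.250: state=(-1.698, 0.523)
t=3.500: state=(-1.559, 0.595)
t=3.750: state=(-1.399, 0.688)
t=4.000: state=(-1.211, 0.822)
t=4.140: state=(-1.089, 0.926)
next step: t=4.150: state=(-1.080, 0.934) — y has crossed 0.93
linear interpolation between t=4.140 (0.92561) and t=4.150 (0.93407) → t≈4.145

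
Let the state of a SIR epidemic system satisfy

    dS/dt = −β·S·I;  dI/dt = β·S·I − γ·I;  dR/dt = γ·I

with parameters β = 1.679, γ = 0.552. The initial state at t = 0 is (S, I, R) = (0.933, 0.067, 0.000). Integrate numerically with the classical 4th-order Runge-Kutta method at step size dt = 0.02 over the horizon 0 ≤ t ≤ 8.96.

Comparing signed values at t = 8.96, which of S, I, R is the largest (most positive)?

largest component: R

t=0.000: state=(0.933, 0.067, 0.000)
step 1 (dt=0.02): k1=(-0.105, 0.068, 0.037), k2=(-0.106, 0.069, 0.037), k3=(-0.106, 0.069, 0.037), k4=(-0.107, 0.069, 0.038); state += dt/6·(k1+2k2+2k3+k4)
t=0.020: state=(0.931, 0.068, 0.001)
t=0.040: state=(0.929, 0.070, 0.002)
t=0.060: state=(0.927, 0.071, 0.002)
continuing one RK4 step at a time; state shown every 25 steps (Δt=0.5):
t=0.500: state=(0.868, 0.108, 0.024)
t=1.000: state=(0.774, 0.164, 0.061)
t=1.500: state=(0.657, 0.228, 0.115)
t=2.000: state=(0.529, 0.284, 0.186)
t=2.500: state=(0.410, 0.320, 0.270)
t=3.000: state=(0.312, 0.328, 0.360)
t=3.500: state=(0.238, 0.313, 0.449)
t=4.000: state=(0.185, 0.283, 0.532)
t=4.500: state=(0.148, 0.247, 0.605)
t=5.000: state=(0.122, 0.210, 0.668)
t=5.500: state=(0.104, 0.175, 0.721)
t=6.000: state=(0.091, 0.144, 0.765)
t=6.500: state=(0.082, 0.118, 0.801)
t=7.000: state=(0.075, 0.095, 0.830)
t=7.500: state=(0.070, 0.077, 0.854)
t=8.000: state=(0.066, 0.062, 0.873)
t=8.500: state=(0.063, 0.049, 0.888)
t=8.960: state=(0.061, 0.040, 0.899)
compare at T: S=0.061, I=0.040, R=0.899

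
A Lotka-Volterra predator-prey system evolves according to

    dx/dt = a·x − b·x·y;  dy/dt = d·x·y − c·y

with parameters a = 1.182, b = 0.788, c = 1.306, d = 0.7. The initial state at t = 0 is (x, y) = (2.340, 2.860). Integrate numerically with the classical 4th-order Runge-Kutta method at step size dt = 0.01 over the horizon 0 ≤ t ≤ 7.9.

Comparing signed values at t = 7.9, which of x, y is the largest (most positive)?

t=0.000: state=(2.340, 2.860)
step 1 (dt=0.01): k1=(-2.508, 0.950), k2=(-2.503, 0.926), k3=(-2.503, 0.926), k4=(-2.498, 0.902); state += dt/6·(k1+2k2+2k3+k4)
t=0.010: state=(2.315, 2.869)
t=0.020: state=(2.290, 2.878)
t=0.030: state=(2.265, 2.886)
continuing one RK4 step at a time; state shown every 50 steps (Δt=0.5):
t=0.500: state=(1.344, 2.787)
t=1.000: state=(0.916, 2.126)
t=1.500: state=(0.816, 1.489)
t=2.000: state=(0.901, 1.042)
t=2.500: state=(1.144, 0.772)
t=3.000: state=(1.571, 0.642)
t=3.500: state=(2.212, 0.644)
t=4.000: state=(3.010, 0.834)
t=4.500: state=(3.560, 1.397)
t=5.000: state=(3.061, 2.405)
t=5.500: state=(1.857, 2.955)
t=6.000: state=(1.112, 2.539)
t=6.500: state=(0.847, 1.844)
t=7.000: state=(0.832, 1.281)
t=7.500: state=(0.981, 0.911)
t=7.900: state=(1.218, 0.734)
compare at T: x=1.218, y=0.734

largest component: x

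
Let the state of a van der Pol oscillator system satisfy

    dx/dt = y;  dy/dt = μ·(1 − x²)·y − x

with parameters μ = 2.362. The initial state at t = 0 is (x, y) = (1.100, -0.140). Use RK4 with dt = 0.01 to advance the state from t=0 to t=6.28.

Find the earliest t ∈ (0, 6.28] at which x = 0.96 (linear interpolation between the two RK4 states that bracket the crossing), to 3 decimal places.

t = 0.409

t=0.000: state=(1.100, -0.140)
step 1 (dt=0.01): k1=(-0.140, -1.031), k2=(-0.145, -1.028), k3=(-0.145, -1.028), k4=(-0.150, -1.025); state += dt/6·(k1+2k2+2k3+k4)
t=0.010: state=(1.099, -0.150)
t=0.020: state=(1.097, -0.161)
t=0.030: state=(1.095, -0.171)
continuing one RK4 step at a time; state shown every 25 steps (Δt=0.25):
t=0.250: state=(1.034, -0.386)
t=0.400: state=(0.965, -0.537)
next step: t=0.410: state=(0.959, -0.547) — x has crossed 0.96
linear interpolation between t=0.400 (0.96481) and t=0.410 (0.95939) → t≈0.409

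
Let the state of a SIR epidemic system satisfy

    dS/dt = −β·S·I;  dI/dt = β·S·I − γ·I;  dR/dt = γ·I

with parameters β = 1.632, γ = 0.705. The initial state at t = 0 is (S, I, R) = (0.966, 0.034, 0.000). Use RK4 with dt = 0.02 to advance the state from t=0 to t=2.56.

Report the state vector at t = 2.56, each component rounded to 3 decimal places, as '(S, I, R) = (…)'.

t=0.000: state=(0.966, 0.034, 0.000)
step 1 (dt=0.02): k1=(-0.054, 0.030, 0.024), k2=(-0.054, 0.030, 0.024), k3=(-0.054, 0.030, 0.024), k4=(-0.054, 0.030, 0.024); state += dt/6·(k1+2k2+2k3+k4)
t=0.020: state=(0.965, 0.035, 0.000)
t=0.040: state=(0.964, 0.035, 0.001)
t=0.060: state=(0.963, 0.036, 0.001)
continuing one RK4 step at a time; state shown every 5 steps (Δt=0.1):
t=0.100: state=(0.960, 0.037, 0.003)
t=0.200: state=(0.954, 0.040, 0.005)
t=0.300: state=(0.948, 0.044, 0.008)
t=0.400: state=(0.941, 0.048, 0.011)
t=0.500: state=(0.933, 0.052, 0.015)
t=0.600: state=(0.925, 0.056, 0.019)
t=0.700: state=(0.916, 0.061, 0.023)
t=0.800: state=(0.907, 0.066, 0.027)
t=0.900: state=(0.897, 0.071, 0.032)
t=1.000: state=(0.886, 0.077, 0.037)
t=1.100: state=(0.874, 0.083, 0.043)
t=1.200: state=(0.862, 0.089, 0.049)
t=1.300: state=(0.849, 0.095, 0.056)
t=1.400: state=(0.836, 0.102, 0.062)
t=1.500: state=(0.822, 0.108, 0.070)
t=1.600: state=(0.807, 0.115, 0.078)
t=1.700: state=(0.791, 0.122, 0.086)
t=1.800: state=(0.775, 0.130, 0.095)
t=1.900: state=(0.759, 0.137, 0.104)
t=2.000: state=(0.741, 0.144, 0.114)
t=2.100: state=(0.724, 0.152, 0.125)
t=2.200: state=(0.706, 0.159, 0.136)
t=2.300: state=(0.687, 0.166, 0.147)
t=2.400: state=(0.668, 0.172, 0.159)
t=2.500: state=(0.650, 0.179, 0.171)
t=2.560: state=(0.638, 0.183, 0.179)

(S, I, R) = (0.638, 0.183, 0.179)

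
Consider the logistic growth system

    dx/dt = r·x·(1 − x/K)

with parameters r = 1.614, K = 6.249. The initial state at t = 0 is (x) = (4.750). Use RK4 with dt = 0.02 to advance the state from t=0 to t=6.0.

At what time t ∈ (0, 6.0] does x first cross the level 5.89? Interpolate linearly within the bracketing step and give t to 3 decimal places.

t = 1.019

t=0.000: state=(4.750)
step 1 (dt=0.02): k1=(1.839), k2=(1.823), k3=(1.824), k4=(1.808); state += dt/6·(k1+2k2+2k3+k4)
t=0.020: state=(4.786)
t=0.040: state=(4.822)
t=0.060: state=(4.858)
continuing one RK4 step at a time; state shown every 10 steps (Δt=0.2):
t=0.200: state=(5.087)
t=0.400: state=(5.362)
t=0.600: state=(5.580)
t=0.800: state=(5.750)
t=1.000: state=(5.880)
next step: t=1.020: state=(5.891) — x has crossed 5.89
linear interpolation between t=1.000 (5.87959) and t=1.020 (5.89066) → t≈1.019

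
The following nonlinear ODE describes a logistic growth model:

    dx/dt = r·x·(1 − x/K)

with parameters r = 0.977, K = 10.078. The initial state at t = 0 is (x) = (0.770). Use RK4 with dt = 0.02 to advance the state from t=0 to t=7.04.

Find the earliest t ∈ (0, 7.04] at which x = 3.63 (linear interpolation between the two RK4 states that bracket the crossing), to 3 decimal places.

t=0.000: state=(0.770)
step 1 (dt=0.02): k1=(0.695), k2=(0.701), k3=(0.701), k4=(0.706); state += dt/6·(k1+2k2+2k3+k4)
t=0.020: state=(0.784)
t=0.040: state=(0.798)
t=0.060: state=(0.813)
continuing one RK4 step at a time; state shown every 25 steps (Δt=0.5):
t=0.500: state=(1.197)
t=1.000: state=(1.816)
t=1.500: state=(2.658)
t=1.960: state=(3.624)
next step: t=1.980: state=(3.669) — x has crossed 3.63
linear interpolation between t=1.960 (3.62354) and t=1.980 (3.66901) → t≈1.963

t = 1.963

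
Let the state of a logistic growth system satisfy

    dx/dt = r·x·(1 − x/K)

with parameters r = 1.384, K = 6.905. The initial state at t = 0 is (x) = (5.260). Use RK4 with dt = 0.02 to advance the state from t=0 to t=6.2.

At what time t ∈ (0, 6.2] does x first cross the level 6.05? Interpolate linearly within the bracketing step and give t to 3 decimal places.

t = 0.574

t=0.000: state=(5.260)
step 1 (dt=0.02): k1=(1.734), k2=(1.722), k3=(1.722), k4=(1.709); state += dt/6·(k1+2k2+2k3+k4)
t=0.020: state=(5.294)
t=0.040: state=(5.328)
t=0.060: state=(5.362)
continuing one RK4 step at a time; state shown every 25 steps (Δt=0.5):
t=0.500: state=(5.970)
t=0.560: state=(6.035)
next step: t=0.580: state=(6.056) — x has crossed 6.05
linear interpolation between t=0.560 (6.03545) and t=0.580 (6.05627) → t≈0.574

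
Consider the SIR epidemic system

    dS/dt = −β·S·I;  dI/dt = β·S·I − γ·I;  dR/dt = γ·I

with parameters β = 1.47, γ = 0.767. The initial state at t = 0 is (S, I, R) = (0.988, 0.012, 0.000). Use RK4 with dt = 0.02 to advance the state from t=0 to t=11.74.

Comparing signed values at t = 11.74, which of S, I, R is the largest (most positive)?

t=0.000: state=(0.988, 0.012, 0.000)
step 1 (dt=0.02): k1=(-0.017, 0.008, 0.009), k2=(-0.018, 0.008, 0.009), k3=(-0.018, 0.008, 0.009), k4=(-0.018, 0.008, 0.009); state += dt/6·(k1+2k2+2k3+k4)
t=0.020: state=(0.988, 0.012, 0.000)
t=0.040: state=(0.987, 0.012, 0.000)
t=0.060: state=(0.987, 0.013, 0.001)
continuing one RK4 step at a time; state shown every 25 steps (Δt=0.5):
t=0.500: state=(0.978, 0.017, 0.005)
t=1.000: state=(0.963, 0.023, 0.013)
t=1.500: state=(0.944, 0.032, 0.024)
t=2.000: state=(0.918, 0.044, 0.038)
t=2.500: state=(0.885, 0.058, 0.057)
t=3.000: state=(0.843, 0.074, 0.083)
t=3.500: state=(0.793, 0.092, 0.114)
t=4.000: state=(0.736, 0.110, 0.153)
t=4.500: state=(0.675, 0.126, 0.199)
t=5.000: state=(0.612, 0.138, 0.250)
t=5.500: state=(0.552, 0.144, 0.304)
t=6.000: state=(0.496, 0.144, 0.359)
t=6.500: state=(0.447, 0.139, 0.414)
t=7.000: state=(0.405, 0.130, 0.466)
t=7.500: state=(0.370, 0.117, 0.513)
t=8.000: state=(0.341, 0.104, 0.556)
t=8.500: state=(0.317, 0.090, 0.593)
t=9.000: state=(0.298, 0.077, 0.625)
t=9.500: state=(0.283, 0.065, 0.652)
t=10.000: state=(0.271, 0.054, 0.675)
t=10.500: state=(0.261, 0.045, 0.694)
t=11.000: state=(0.254, 0.037, 0.709)
t=11.500: state=(0.248, 0.030, 0.722)
t=11.740: state=(0.245, 0.028, 0.727)
compare at T: S=0.245, I=0.028, R=0.727

largest component: R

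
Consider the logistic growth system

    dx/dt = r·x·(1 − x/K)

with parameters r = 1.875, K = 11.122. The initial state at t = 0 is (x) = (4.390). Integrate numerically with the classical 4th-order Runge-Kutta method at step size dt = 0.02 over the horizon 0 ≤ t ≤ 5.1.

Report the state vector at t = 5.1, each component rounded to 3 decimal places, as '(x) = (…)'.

(x) = (11.121)

t=0.000: state=(4.390)
step 1 (dt=0.02): k1=(4.982), k2=(5.002), k3=(5.002), k4=(5.020); state += dt/6·(k1+2k2+2k3+k4)
t=0.020: state=(4.490)
t=0.040: state=(4.591)
t=0.060: state=(4.692)
continuing one RK4 step at a time; state shown every 10 steps (Δt=0.2):
t=0.200: state=(5.415)
t=0.400: state=(6.450)
t=0.600: state=(7.425)
t=0.800: state=(8.287)
t=1.000: state=(9.004)
t=1.200: state=(9.574)
t=1.400: state=(10.010)
t=1.600: state=(10.333)
t=1.800: state=(10.567)
t=2.000: state=(10.735)
t=2.200: state=(10.853)
t=2.400: state=(10.936)
t=2.600: state=(10.993)
t=2.800: state=(11.033)
t=3.000: state=(11.061)
t=3.200: state=(11.080)
t=3.400: state=(11.093)
t=3.600: state=(11.102)
t=3.800: state=(11.108)
t=4.000: state=(11.113)
t=4.200: state=(11.116)
t=4.400: state=(11.118)
t=4.600: state=(11.119)
t=4.800: state=(11.120)
t=5.000: state=(11.121)
t=5.100: state=(11.121)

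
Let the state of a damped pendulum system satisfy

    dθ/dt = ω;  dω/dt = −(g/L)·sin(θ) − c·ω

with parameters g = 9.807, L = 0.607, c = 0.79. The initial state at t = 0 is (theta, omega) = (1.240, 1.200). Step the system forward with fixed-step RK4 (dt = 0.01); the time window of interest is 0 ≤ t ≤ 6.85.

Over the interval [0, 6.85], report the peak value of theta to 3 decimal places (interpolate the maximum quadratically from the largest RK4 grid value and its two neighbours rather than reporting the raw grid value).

max theta = 1.285

t=0.000: state=(1.240, 1.200)
step 1 (dt=0.01): k1=(1.200, -16.229), k2=(1.119, -16.196), k3=(1.119, -16.194), k4=(1.038, -16.158); state += dt/6·(k1+2k2+2k3+k4)
t=0.010: state=(1.251, 1.038)
t=0.020: state=(1.261, 0.877)
t=0.030: state=(1.269, 0.717)
continuing one RK4 step at a time; state shown every 25 steps (Δt=0.25):
t=0.250: state=(1.062, -2.456)
t=0.500: state=(0.173, -4.126)
t=0.750: state=(-0.691, -2.291)
t=1.000: state=(-0.867, 0.864)
t=1.250: state=(-0.354, 2.887)
t=1.500: state=(0.350, 2.289)
t=1.750: state=(0.643, -0.032)
t=2.000: state=(0.372, -1.914)
t=2.250: state=(-0.153, -1.936)
t=2.500: state=(-0.458, -0.357)
t=2.750: state=(-0.333, 1.223)
t=3.000: state=(0.044, 1.529)
t=3.250: state=(0.317, 0.505)
t=3.500: state=(0.278, -0.749)
t=3.750: state=(0.015, -1.163)
t=4.000: state=(-0.213, -0.529)
t=4.250: state=(-0.222, 0.431)
t=4.500: state=(-0.044, 0.861)
t=4.750: state=(0.139, 0.492)
t=5.000: state=(0.173, -0.223)
t=5.250: state=(0.055, -0.624)
t=5.500: state=(-0.088, -0.429)
t=5.750: state=(-0.131, 0.091)
t=6.000: state=(-0.057, 0.441)
t=6.250: state=(0.052, 0.358)
t=6.500: state=(0.098, -0.011)
t=6.750: state=(0.053, -0.305)
t=6.850: state=(0.020, -0.339)
largest grid value and its neighbours: theta(0.070)=1.28470, theta(0.080)=1.28478, theta(0.090)=1.28331
parabola through these three points peaks at t≈0.075 with theta≈1.28493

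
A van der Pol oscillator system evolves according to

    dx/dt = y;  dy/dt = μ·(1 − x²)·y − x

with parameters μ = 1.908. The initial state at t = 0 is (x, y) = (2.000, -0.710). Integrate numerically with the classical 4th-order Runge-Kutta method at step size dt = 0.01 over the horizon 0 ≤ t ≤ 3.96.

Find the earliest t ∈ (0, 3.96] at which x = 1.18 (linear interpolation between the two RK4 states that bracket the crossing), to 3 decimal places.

t=0.000: state=(2.000, -0.710)
step 1 (dt=0.01): k1=(-0.710, 2.064), k2=(-0.700, 1.990), k3=(-0.700, 1.992), k4=(-0.690, 1.920); state += dt/6·(k1+2k2+2k3+k4)
t=0.010: state=(1.993, -0.690)
t=0.020: state=(1.986, -0.672)
t=0.030: state=(1.980, -0.654)
continuing one RK4 step at a time; state shown every 20 steps (Δt=0.2):
t=0.200: state=(1.885, -0.489)
t=0.400: state=(1.793, -0.441)
t=0.600: state=(1.706, -0.444)
t=0.800: state=(1.614, -0.471)
t=1.000: state=(1.516, -0.512)
t=1.200: state=(1.408, -0.570)
t=1.400: state=(1.287, -0.651)
t=1.550: state=(1.183, -0.732)
next step: t=1.560: state=(1.176, -0.739) — x has crossed 1.18
linear interpolation between t=1.550 (1.18310) and t=1.560 (1.17574) → t≈1.554

t = 1.554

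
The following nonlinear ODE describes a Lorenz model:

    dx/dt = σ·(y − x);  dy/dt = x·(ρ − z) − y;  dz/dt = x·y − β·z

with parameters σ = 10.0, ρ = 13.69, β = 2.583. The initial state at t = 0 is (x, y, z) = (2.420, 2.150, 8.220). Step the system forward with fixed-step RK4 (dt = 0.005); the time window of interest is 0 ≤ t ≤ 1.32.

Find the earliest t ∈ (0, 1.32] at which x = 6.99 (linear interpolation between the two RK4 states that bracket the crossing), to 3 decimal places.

t = 0.367

t=0.000: state=(2.420, 2.150, 8.220)
step 1 (dt=0.005): k1=(-2.700, 11.087, -16.029), k2=(-2.355, 11.119, -15.873), k3=(-2.363, 11.123, -15.872), k4=(-2.026, 11.158, -15.716); state += dt/6·(k1+2k2+2k3+k4)
t=0.005: state=(2.408, 2.206, 8.141)
t=0.010: state=(2.400, 2.262, 8.063)
t=0.015: state=(2.394, 2.318, 7.987)
continuing one RK4 step at a time; state shown every 10 steps (Δt=0.05):
t=0.050: state=(2.435, 2.731, 7.499)
t=0.100: state=(2.691, 3.403, 6.958)
t=0.150: state=(3.139, 4.216, 6.635)
t=0.200: state=(3.767, 5.203, 6.594)
t=0.250: state=(4.574, 6.361, 6.928)
t=0.300: state=(5.544, 7.622, 7.754)
t=0.350: state=(6.621, 8.808, 9.175)
t=0.365: state=(6.948, 9.105, 9.721)
next step: t=0.370: state=(7.055, 9.195, 9.914) — x has crossed 6.99
linear interpolation between t=0.365 (6.94750) and t=0.370 (7.05496) → t≈0.367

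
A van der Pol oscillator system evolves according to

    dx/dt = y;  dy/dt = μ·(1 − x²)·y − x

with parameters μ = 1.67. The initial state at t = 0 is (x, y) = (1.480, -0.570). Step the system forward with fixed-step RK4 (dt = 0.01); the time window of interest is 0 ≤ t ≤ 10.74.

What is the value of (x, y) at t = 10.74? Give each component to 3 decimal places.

(x, y) = (-1.574, 0.531)

t=0.000: state=(1.480, -0.570)
step 1 (dt=0.01): k1=(-0.570, -0.347), k2=(-0.572, -0.349), k3=(-0.572, -0.349), k4=(-0.573, -0.350); state += dt/6·(k1+2k2+2k3+k4)
t=0.010: state=(1.474, -0.573)
t=0.020: state=(1.469, -0.577)
t=0.030: state=(1.463, -0.581)
continuing one RK4 step at a time; state shown every 50 steps (Δt=0.5):
t=0.500: state=(1.141, -0.819)
t=1.000: state=(0.599, -1.465)
t=1.500: state=(-0.525, -3.197)
t=2.000: state=(-1.886, -1.166)
t=2.500: state=(-1.982, 0.267)
t=3.000: state=(-1.799, 0.429)
t=3.500: state=(-1.559, 0.539)
t=4.000: state=(-1.246, 0.735)
t=4.500: state=(-0.778, 1.218)
t=5.000: state=(0.132, 2.666)
t=5.500: state=(1.664, 2.206)
t=6.000: state=(2.010, -0.142)
t=6.500: state=(1.855, -0.402)
t=7.000: state=(1.629, -0.505)
t=7.500: state=(1.340, -0.667)
t=8.000: state=(0.929, -1.035)
t=8.500: state=(0.189, -2.130)
t=9.000: state=(-1.299, -3.141)
t=9.500: state=(-2.015, -0.108)
t=10.000: state=(-1.907, 0.369)
t=10.500: state=(-1.695, 0.475)
t=10.740: state=(-1.574, 0.531)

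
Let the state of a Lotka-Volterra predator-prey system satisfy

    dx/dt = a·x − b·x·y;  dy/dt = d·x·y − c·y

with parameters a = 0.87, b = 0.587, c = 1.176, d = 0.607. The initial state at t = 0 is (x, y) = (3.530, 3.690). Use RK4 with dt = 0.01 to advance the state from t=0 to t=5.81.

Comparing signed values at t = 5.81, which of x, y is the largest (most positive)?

t=0.000: state=(3.530, 3.690)
step 1 (dt=0.01): k1=(-4.575, 3.567), k2=(-4.582, 3.533), k3=(-4.582, 3.533), k4=(-4.588, 3.498); state += dt/6·(k1+2k2+2k3+k4)
t=0.010: state=(3.484, 3.725)
t=0.020: state=(3.438, 3.760)
t=0.030: state=(3.392, 3.794)
continuing one RK4 step at a time; state shown every 20 steps (Δt=0.2):
t=0.200: state=(2.629, 4.236)
t=0.400: state=(1.878, 4.392)
t=0.600: state=(1.345, 4.213)
t=0.800: state=(0.997, 3.832)
t=1.000: state=(0.777, 3.370)
t=1.200: state=(0.640, 2.901)
t=1.400: state=(0.556, 2.465)
t=1.600: state=(0.507, 2.077)
t=1.800: state=(0.483, 1.743)
t=2.000: state=(0.476, 1.460)
t=2.200: state=(0.484, 1.223)
t=2.400: state=(0.505, 1.027)
t=2.600: state=(0.538, 0.864)
t=2.800: state=(0.583, 0.731)
t=3.000: state=(0.641, 0.623)
t=3.200: state=(0.713, 0.534)
t=3.400: state=(0.801, 0.463)
t=3.600: state=(0.905, 0.406)
t=3.800: state=(1.030, 0.360)
t=4.000: state=(1.178, 0.326)
t=4.200: state=(1.351, 0.300)
t=4.400: state=(1.554, 0.283)
t=4.600: state=(1.790, 0.274)
t=4.800: state=(2.063, 0.273)
t=5.000: state=(2.377, 0.283)
t=5.200: state=(2.733, 0.305)
t=5.400: state=(3.132, 0.344)
t=5.600: state=(3.567, 0.408)
t=5.800: state=(4.024, 0.511)
t=5.810: state=(4.047, 0.517)
compare at T: x=4.047, y=0.517

largest component: x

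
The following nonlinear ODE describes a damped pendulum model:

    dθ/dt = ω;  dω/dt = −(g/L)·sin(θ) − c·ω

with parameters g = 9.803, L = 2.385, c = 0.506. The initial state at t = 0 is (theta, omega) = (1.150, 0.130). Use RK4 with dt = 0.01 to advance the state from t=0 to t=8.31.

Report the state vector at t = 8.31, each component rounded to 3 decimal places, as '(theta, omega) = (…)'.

(theta, omega) = (-0.124, 0.155)

t=0.000: state=(1.150, 0.130)
step 1 (dt=0.01): k1=(0.130, -3.817), k2=(0.111, -3.809), k3=(0.111, -3.809), k4=(0.092, -3.800); state += dt/6·(k1+2k2+2k3+k4)
t=0.010: state=(1.151, 0.092)
t=0.020: state=(1.152, 0.054)
t=0.030: state=(1.152, 0.016)
continuing one RK4 step at a time; state shown every 50 steps (Δt=0.5):
t=0.500: state=(0.788, -1.444)
t=1.000: state=(-0.076, -1.723)
t=1.500: state=(-0.685, -0.572)
t=2.000: state=(-0.626, 0.737)
t=2.500: state=(-0.089, 1.214)
t=3.000: state=(0.399, 0.600)
t=3.500: state=(0.455, -0.354)
t=4.000: state=(0.130, -0.818)
t=4.500: state=(-0.229, -0.508)
t=5.000: state=(-0.319, 0.148)
t=5.500: state=(-0.127, 0.538)
t=6.000: state=(0.127, 0.397)
t=6.500: state=(0.219, -0.041)
t=7.000: state=(0.109, -0.348)
t=7.500: state=(-0.067, -0.297)
t=8.000: state=(-0.148, -0.011)
t=8.310: state=(-0.124, 0.155)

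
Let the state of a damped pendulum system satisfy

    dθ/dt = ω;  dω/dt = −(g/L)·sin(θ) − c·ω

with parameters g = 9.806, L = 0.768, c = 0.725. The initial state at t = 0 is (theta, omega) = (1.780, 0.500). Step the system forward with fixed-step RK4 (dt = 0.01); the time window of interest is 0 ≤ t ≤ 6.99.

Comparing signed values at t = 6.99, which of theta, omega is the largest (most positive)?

t=0.000: state=(1.780, 0.500)
step 1 (dt=0.01): k1=(0.500, -12.852), k2=(0.436, -12.799), k3=(0.436, -12.800), k4=(0.372, -12.748); state += dt/6·(k1+2k2+2k3+k4)
t=0.010: state=(1.784, 0.372)
t=0.020: state=(1.787, 0.245)
t=0.030: state=(1.789, 0.119)
continuing one RK4 step at a time; state shown every 25 steps (Δt=0.25):
t=0.250: state=(1.525, -2.465)
t=0.500: state=(0.611, -4.565)
t=0.750: state=(-0.512, -3.854)
t=1.000: state=(-1.132, -0.979)
t=1.250: state=(-1.012, 1.820)
t=1.500: state=(-0.326, 3.341)
t=1.750: state=(0.455, 2.520)
t=2.000: state=(0.813, 0.261)
t=2.250: state=(0.606, -1.766)
t=2.500: state=(0.046, -2.411)
t=2.750: state=(-0.451, -1.345)
t=3.000: state=(-0.570, 0.401)
t=3.250: state=(-0.297, 1.612)
t=3.500: state=(0.129, 1.566)
t=3.750: state=(0.397, 0.474)
t=4.000: state=(0.356, -0.745)
t=4.250: state=(0.083, -1.275)
t=4.500: state=(-0.200, -0.855)
t=4.750: state=(-0.301, 0.070)
t=5.000: state=(-0.183, 0.796)
t=5.250: state=(0.040, 0.865)
t=5.500: state=(0.199, 0.334)
t=5.750: state=(0.196, -0.334)
t=6.000: state=(0.061, -0.666)
t=6.250: state=(-0.093, -0.490)
t=6.500: state=(-0.158, -0.010)
t=6.750: state=(-0.105, 0.397)
t=6.990: state=(0.007, 0.472)
compare at T: theta=0.007, omega=0.472

largest component: omega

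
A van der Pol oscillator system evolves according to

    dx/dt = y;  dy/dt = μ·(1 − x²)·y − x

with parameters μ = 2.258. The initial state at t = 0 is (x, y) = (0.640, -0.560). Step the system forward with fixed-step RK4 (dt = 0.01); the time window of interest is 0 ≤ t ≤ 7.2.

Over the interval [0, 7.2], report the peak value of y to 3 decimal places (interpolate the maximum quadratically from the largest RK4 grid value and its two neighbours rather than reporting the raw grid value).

t=0.000: state=(0.640, -0.560)
step 1 (dt=0.01): k1=(-0.560, -1.387), k2=(-0.567, -1.398), k3=(-0.567, -1.398), k4=(-0.574, -1.409); state += dt/6·(k1+2k2+2k3+k4)
t=0.010: state=(0.634, -0.574)
t=0.020: state=(0.629, -0.588)
t=0.030: state=(0.623, -0.603)
continuing one RK4 step at a time; state shown every 25 steps (Δt=0.25):
t=0.250: state=(0.449, -1.000)
t=0.500: state=(0.113, -1.766)
t=0.750: state=(-0.474, -2.972)
t=1.000: state=(-1.287, -3.064)
t=1.250: state=(-1.802, -1.028)
t=1.500: state=(-1.904, -0.001)
t=1.750: state=(-1.866, 0.250)
t=2.000: state=(-1.793, 0.322)
t=2.250: state=(-1.707, 0.361)
t=2.500: state=(-1.612, 0.400)
t=2.750: state=(-1.506, 0.448)
t=3.000: state=(-1.387, 0.514)
t=3.250: state=(-1.247, 0.612)
t=3.500: state=(-1.076, 0.767)
t=3.750: state=(-0.853, 1.043)
t=4.000: state=(-0.533, 1.589)
t=4.250: state=(-0.009, 2.730)
t=4.500: state=(0.869, 4.120)
t=4.750: state=(1.744, 2.259)
t=5.000: state=(2.011, 0.255)
t=5.250: state=(2.003, -0.195)
t=5.500: state=(1.941, -0.283)
t=5.750: state=(1.866, -0.314)
t=6.000: state=(1.784, -0.340)
t=6.250: state=(1.695, -0.370)
t=6.500: state=(1.599, -0.407)
t=6.750: state=(1.491, -0.456)
t=7.000: state=(1.369, -0.526)
t=7.200: state=(1.256, -0.604)
largest grid value and its neighbours: y(4.510)=4.13058, y(4.520)=4.13377, y(4.530)=4.12921
parabola through these three points peaks at t≈4.519 with y≈4.13380

max y = 4.134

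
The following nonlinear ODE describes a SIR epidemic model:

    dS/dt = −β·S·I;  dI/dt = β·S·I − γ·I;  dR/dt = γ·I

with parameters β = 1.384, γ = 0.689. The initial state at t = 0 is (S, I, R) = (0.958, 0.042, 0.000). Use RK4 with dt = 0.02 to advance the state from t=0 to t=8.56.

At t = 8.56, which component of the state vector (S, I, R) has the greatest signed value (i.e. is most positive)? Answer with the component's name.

largest component: R

t=0.000: state=(0.958, 0.042, 0.000)
step 1 (dt=0.02): k1=(-0.056, 0.027, 0.029), k2=(-0.056, 0.027, 0.029), k3=(-0.056, 0.027, 0.029), k4=(-0.056, 0.027, 0.029); state += dt/6·(k1+2k2+2k3+k4)
t=0.020: state=(0.957, 0.043, 0.001)
t=0.040: state=(0.956, 0.043, 0.001)
t=0.060: state=(0.955, 0.044, 0.002)
continuing one RK4 step at a time; state shown every 25 steps (Δt=0.5):
t=0.500: state=(0.926, 0.057, 0.017)
t=1.000: state=(0.884, 0.076, 0.040)
t=1.500: state=(0.833, 0.097, 0.070)
t=2.000: state=(0.773, 0.120, 0.107)
t=2.500: state=(0.706, 0.142, 0.152)
t=3.000: state=(0.635, 0.160, 0.205)
t=3.500: state=(0.566, 0.172, 0.262)
t=4.000: state=(0.502, 0.176, 0.322)
t=4.500: state=(0.444, 0.173, 0.383)
t=5.000: state=(0.395, 0.164, 0.441)
t=5.500: state=(0.354, 0.151, 0.495)
t=6.000: state=(0.321, 0.135, 0.544)
t=6.500: state=(0.294, 0.118, 0.588)
t=7.000: state=(0.273, 0.102, 0.626)
t=7.500: state=(0.255, 0.087, 0.658)
t=8.000: state=(0.242, 0.073, 0.685)
t=8.500: state=(0.231, 0.061, 0.708)
t=8.560: state=(0.230, 0.059, 0.711)
compare at T: S=0.230, I=0.059, R=0.711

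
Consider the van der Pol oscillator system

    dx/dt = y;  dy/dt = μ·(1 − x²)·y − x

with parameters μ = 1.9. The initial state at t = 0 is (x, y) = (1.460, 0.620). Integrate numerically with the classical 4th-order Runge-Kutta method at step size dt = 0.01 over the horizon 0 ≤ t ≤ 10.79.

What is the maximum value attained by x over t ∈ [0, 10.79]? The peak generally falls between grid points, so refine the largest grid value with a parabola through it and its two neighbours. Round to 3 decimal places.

t=0.000: state=(1.460, 0.620)
step 1 (dt=0.01): k1=(0.620, -2.793), k2=(0.606, -2.777), k3=(0.606, -2.776), k4=(0.592, -2.759); state += dt/6·(k1+2k2+2k3+k4)
t=0.010: state=(1.466, 0.592)
t=0.020: state=(1.472, 0.565)
t=0.030: state=(1.477, 0.538)
continuing one RK4 step at a time; state shown every 50 steps (Δt=0.5):
t=0.500: state=(1.510, -0.254)
t=1.000: state=(1.297, -0.569)
t=1.500: state=(0.928, -0.959)
t=2.000: state=(0.218, -2.118)
t=2.500: state=(-1.342, -3.297)
t=3.000: state=(-2.014, -0.017)
t=3.500: state=(-1.898, 0.343)
t=4.000: state=(-1.706, 0.424)
t=4.500: state=(-1.469, 0.534)
t=5.000: state=(-1.154, 0.758)
t=5.500: state=(-0.649, 1.381)
t=6.000: state=(0.465, 3.349)
t=6.500: state=(1.909, 1.102)
t=7.000: state=(1.979, -0.266)
t=7.500: state=(1.810, -0.384)
t=8.000: state=(1.598, -0.469)
t=8.500: state=(1.330, -0.619)
t=9.000: state=(0.947, -0.971)
t=9.500: state=(0.236, -2.111)
t=10.000: state=(-1.328, -3.352)
t=10.500: state=(-2.019, -0.025)
t=10.790: state=(-1.970, 0.280)
largest grid value and its neighbours: x(6.740)=2.01896, x(6.750)=2.01914, x(6.760)=2.01911
parabola through these three points peaks at t≈6.753 with x≈2.01915

max x = 2.019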